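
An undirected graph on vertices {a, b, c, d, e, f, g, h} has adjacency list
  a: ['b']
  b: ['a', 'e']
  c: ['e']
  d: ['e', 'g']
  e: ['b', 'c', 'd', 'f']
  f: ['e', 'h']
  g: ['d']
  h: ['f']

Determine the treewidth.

A width-1 tree decomposition is:
Bags: B1 = {e, f}  B2 = {b, e}  B3 = {a, b}  B4 = {c, e}  B5 = {f, h}  B6 = {d, e}  B7 = {d, g}
Tree: B1–B2, B2–B3, B1–B4, B1–B5, B4–B6, B6–B7
Each bag holds 2 vertices, so the decomposition has width 1, which upper-bounds the treewidth. Since G has at least one edge (e.g. e–f), it is not an edgeless graph, so tw(G) ≥ 1. Therefore the treewidth is 1.

1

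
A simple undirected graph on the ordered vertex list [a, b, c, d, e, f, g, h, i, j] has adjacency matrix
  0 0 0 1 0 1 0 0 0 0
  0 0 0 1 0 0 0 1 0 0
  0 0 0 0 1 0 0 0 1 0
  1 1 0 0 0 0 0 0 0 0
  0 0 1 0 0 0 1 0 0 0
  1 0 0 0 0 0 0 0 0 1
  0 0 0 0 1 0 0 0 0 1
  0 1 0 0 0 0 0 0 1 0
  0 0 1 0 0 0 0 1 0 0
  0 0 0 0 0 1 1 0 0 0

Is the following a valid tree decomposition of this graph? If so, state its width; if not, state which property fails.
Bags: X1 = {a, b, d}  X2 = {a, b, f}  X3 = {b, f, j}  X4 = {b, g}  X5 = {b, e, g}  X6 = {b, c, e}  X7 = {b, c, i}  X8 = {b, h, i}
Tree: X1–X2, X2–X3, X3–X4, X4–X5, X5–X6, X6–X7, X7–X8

No — edge (j,g) lies in no bag.

A tree decomposition must satisfy three properties: every vertex lies in some bag; for every edge, both endpoints lie together in some bag; and for every vertex, the bags containing it form a connected subtree. Here edge (j,g) lies in no bag, so the decomposition is invalid.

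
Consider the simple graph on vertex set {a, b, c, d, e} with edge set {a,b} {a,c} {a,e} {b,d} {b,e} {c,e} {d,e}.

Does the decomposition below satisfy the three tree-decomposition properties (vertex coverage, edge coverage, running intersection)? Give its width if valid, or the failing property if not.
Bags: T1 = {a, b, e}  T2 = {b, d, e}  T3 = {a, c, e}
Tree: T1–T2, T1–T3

Vertex coverage: the bags together contain {a, b, c, d, e}, the full vertex set. Edge coverage: each edge of G has both endpoints in at least one bag. Running intersection: for every vertex, the bags containing it form a connected subtree. All three properties hold, so this is a valid tree decomposition of width max|bag| − 1 = 2, and hence tw(G) ≤ 2.

Yes; width 2.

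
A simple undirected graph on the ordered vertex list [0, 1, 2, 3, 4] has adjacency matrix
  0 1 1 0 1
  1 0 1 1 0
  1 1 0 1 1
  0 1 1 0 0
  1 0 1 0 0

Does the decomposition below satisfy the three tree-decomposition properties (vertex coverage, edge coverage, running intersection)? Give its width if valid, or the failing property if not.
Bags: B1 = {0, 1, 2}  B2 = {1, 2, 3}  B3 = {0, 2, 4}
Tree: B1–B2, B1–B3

Yes; width 2.

Vertex coverage: the bags together contain {0, 1, 2, 3, 4}, the full vertex set. Edge coverage: each edge of G has both endpoints in at least one bag. Running intersection: for every vertex, the bags containing it form a connected subtree. All three properties hold, so this is a valid tree decomposition of width max|bag| − 1 = 2, and hence tw(G) ≤ 2.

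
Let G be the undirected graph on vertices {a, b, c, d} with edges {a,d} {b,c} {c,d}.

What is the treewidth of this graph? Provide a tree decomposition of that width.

Treewidth 1.
One optimal decomposition is:
Bags: B1 = {b, c}  B2 = {c, d}  B3 = {a, d}
Tree: B1–B2, B2–B3

Each bag holds 2 vertices, so the decomposition has width 1, which upper-bounds the treewidth. Since G has at least one edge (e.g. b–c), it is not an edgeless graph, so tw(G) ≥ 1. Hence tw(G) = 1 exactly.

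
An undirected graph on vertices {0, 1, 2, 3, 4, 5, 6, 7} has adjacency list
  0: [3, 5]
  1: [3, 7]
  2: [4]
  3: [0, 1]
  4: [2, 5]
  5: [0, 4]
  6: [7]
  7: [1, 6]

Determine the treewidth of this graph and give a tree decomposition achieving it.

Treewidth 1.
Bags: B1 = {2, 4}  B2 = {4, 5}  B3 = {0, 5}  B4 = {0, 3}  B5 = {1, 3}  B6 = {1, 7}  B7 = {6, 7}
Tree: B1–B2, B2–B3, B3–B4, B4–B5, B5–B6, B6–B7

Every bag has size at most 2, so the width is 2 − 1 = 1 and tw(G) ≤ 1. Any graph with an edge has treewidth ≥ 1, and G has the edge 2–4. Hence tw(G) = 1 exactly.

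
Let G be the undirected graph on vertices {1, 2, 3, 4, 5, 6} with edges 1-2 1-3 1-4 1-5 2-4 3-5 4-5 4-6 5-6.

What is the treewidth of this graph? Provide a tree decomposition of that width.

Treewidth 2.
One optimal decomposition is:
Bags: B1 = {1, 2, 4}  B2 = {1, 4, 5}  B3 = {1, 3, 5}  B4 = {4, 5, 6}
Tree: B1–B2, B2–B3, B2–B4

Every bag has size at most 3, so the width is 3 − 1 = 2 and tw(G) ≤ 2. For the lower bound, the 3 vertices {1, 3, 5} are pairwise adjacent, and any tree decomposition puts a clique entirely inside one bag — forcing width ≥ 2. The upper and lower bounds meet at 2, so that is the treewidth.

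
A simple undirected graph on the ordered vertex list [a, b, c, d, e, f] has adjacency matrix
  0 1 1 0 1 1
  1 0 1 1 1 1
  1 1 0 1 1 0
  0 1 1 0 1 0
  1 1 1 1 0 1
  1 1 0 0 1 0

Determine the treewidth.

A width-3 tree decomposition is:
Bags: B1 = {a, b, e, f}  B2 = {a, b, c, e}  B3 = {b, c, d, e}
Tree: B1–B2, B2–B3
Every bag has size at most 4, so the width is 4 − 1 = 3 and tw(G) ≤ 3. On the other hand G contains the 4-clique {b, c, d, e}. A clique must lie in a single bag of any decomposition, so no decomposition can have width below 3. The upper and lower bounds meet at 3, so that is the treewidth.

3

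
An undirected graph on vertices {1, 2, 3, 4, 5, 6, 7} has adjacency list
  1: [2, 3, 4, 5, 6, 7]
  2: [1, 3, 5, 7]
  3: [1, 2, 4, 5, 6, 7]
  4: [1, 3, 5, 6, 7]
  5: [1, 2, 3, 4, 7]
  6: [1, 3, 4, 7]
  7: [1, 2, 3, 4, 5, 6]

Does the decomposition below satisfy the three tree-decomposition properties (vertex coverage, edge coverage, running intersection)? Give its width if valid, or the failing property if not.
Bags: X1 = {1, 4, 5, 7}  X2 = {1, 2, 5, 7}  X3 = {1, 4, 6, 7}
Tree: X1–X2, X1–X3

No — vertex 3 appears in no bag.

A tree decomposition must satisfy three properties: every vertex lies in some bag; for every edge, both endpoints lie together in some bag; and for every vertex, the bags containing it form a connected subtree. Here vertex 3 appears in no bag, so the decomposition is invalid.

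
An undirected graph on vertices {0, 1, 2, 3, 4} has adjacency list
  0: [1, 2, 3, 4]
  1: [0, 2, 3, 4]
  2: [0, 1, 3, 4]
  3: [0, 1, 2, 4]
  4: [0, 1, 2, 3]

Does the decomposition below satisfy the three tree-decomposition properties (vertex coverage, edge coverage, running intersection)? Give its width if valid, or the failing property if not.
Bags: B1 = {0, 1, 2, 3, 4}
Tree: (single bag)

Vertex coverage: the bags together contain {0, 1, 2, 3, 4}, the full vertex set. Edge coverage: each edge of G has both endpoints in at least one bag. Running intersection: for every vertex, the bags containing it form a connected subtree. All three properties hold, so this is a valid tree decomposition of width max|bag| − 1 = 4, and hence tw(G) ≤ 4.

Yes; width 4.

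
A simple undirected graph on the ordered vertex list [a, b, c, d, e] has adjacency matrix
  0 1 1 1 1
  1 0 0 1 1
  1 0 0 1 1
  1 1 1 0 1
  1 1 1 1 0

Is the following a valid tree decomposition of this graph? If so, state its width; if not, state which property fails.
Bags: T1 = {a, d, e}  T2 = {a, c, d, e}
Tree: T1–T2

A tree decomposition must satisfy three properties: every vertex lies in some bag; for every edge, both endpoints lie together in some bag; and for every vertex, the bags containing it form a connected subtree. Here vertex b appears in no bag, so the decomposition is invalid.

No — vertex b appears in no bag.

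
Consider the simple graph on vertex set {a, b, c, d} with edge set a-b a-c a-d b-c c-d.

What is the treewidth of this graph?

2

A width-2 tree decomposition is:
Bags: B1 = {a, c, d}  B2 = {a, b, c}
Tree: B1–B2
Each bag holds 3 vertices, so the decomposition has width 2, which upper-bounds the treewidth. Conversely, {a, c, d} is a clique of size 3, and the vertices of any clique must share a bag in every tree decomposition; so some bag has ≥ 3 vertices and tw(G) ≥ 2. Hence tw(G) = 2 exactly.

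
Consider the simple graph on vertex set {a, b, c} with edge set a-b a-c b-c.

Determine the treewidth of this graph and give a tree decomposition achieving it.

Treewidth 2.
Bags: B1 = {a, b, c}
Tree: (single bag)

With just one bag of size 3, the width is 3 − 1 = 2, so tw(G) ≤ 2. For the lower bound, the 3 vertices {a, b, c} are pairwise adjacent, and any tree decomposition puts a clique entirely inside one bag — forcing width ≥ 2. Combining the bounds, tw(G) = 2.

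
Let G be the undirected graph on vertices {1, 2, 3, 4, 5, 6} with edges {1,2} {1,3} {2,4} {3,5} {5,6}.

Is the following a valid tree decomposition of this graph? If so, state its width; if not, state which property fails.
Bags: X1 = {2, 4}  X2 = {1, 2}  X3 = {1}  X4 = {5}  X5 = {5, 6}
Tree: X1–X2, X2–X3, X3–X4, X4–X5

A tree decomposition must satisfy three properties: every vertex lies in some bag; for every edge, both endpoints lie together in some bag; and for every vertex, the bags containing it form a connected subtree. Here vertex 3 appears in no bag, so the decomposition is invalid.

No — vertex 3 appears in no bag.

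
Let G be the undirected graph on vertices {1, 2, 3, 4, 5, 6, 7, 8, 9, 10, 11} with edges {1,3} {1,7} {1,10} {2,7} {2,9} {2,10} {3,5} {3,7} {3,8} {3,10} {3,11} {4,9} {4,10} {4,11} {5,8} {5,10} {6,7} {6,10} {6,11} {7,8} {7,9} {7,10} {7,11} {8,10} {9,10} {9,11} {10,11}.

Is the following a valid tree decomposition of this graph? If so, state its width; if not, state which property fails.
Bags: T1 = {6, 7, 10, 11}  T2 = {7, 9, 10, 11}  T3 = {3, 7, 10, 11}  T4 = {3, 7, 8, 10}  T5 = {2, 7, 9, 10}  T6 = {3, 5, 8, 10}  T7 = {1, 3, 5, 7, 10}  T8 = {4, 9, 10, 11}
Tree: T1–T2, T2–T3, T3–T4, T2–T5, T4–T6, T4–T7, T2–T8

A tree decomposition must satisfy three properties: every vertex lies in some bag; for every edge, both endpoints lie together in some bag; and for every vertex, the bags containing it form a connected subtree. Here bags containing vertex 5 are not connected in the tree, so the decomposition is invalid.

No — bags containing vertex 5 are not connected in the tree.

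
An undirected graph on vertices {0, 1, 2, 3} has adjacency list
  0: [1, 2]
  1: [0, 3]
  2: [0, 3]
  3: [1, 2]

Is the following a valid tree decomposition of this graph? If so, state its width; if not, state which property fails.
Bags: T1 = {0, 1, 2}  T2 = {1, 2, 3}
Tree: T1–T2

Yes; width 2.

Vertex coverage: the bags together contain {0, 1, 2, 3}, the full vertex set. Edge coverage: each edge of G has both endpoints in at least one bag. Running intersection: for every vertex, the bags containing it form a connected subtree. All three properties hold, so this is a valid tree decomposition of width max|bag| − 1 = 2, and hence tw(G) ≤ 2.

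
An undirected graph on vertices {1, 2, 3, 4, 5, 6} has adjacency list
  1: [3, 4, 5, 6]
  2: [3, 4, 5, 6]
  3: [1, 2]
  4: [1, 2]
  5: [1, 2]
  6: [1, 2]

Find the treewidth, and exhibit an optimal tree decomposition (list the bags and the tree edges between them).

Treewidth 2.
Bags: B1 = {1, 2, 4}  B2 = {1, 2, 6}  B3 = {1, 2, 5}  B4 = {1, 2, 3}
Tree: B1–B2, B2–B3, B3–B4

The largest bag has 3 vertices, giving width 2; this decomposition certifies tw(G) ≤ 2. The edges 4–1–6–2–4 form a cycle, so G is not a tree and its treewidth is at least 2. Therefore the treewidth is 2.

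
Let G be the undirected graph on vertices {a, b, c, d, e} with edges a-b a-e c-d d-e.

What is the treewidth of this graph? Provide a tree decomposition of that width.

Treewidth 1.
One optimal decomposition is:
Bags: B1 = {a, b}  B2 = {a, e}  B3 = {d, e}  B4 = {c, d}
Tree: B1–B2, B2–B3, B3–B4

The largest bag has 2 vertices, giving width 1; this decomposition certifies tw(G) ≤ 1. Since G has at least one edge (e.g. b–a), it is not an edgeless graph, so tw(G) ≥ 1. The upper and lower bounds meet at 1, so that is the treewidth.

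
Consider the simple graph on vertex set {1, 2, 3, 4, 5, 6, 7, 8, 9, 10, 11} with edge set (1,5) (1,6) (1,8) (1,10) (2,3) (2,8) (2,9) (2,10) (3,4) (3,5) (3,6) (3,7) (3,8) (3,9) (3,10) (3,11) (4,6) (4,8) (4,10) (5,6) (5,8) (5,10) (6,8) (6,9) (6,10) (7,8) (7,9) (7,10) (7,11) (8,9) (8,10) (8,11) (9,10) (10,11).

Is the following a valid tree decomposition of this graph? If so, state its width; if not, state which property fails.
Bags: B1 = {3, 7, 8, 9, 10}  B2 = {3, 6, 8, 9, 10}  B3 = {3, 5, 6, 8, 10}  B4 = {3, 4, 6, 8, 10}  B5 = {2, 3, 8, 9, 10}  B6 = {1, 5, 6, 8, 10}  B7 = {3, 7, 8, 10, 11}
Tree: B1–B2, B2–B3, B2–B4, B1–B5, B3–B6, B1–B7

Checking the three conditions: (i) the bags cover all of {1, 2, 3, 4, 5, 6, 7, 8, 9, 10, 11}; (ii) for each edge, some bag contains both endpoints; (iii) the bags containing any fixed vertex form a subtree. All hold, so the decomposition is valid with width 5 − 1 = 4.

Yes; width 4.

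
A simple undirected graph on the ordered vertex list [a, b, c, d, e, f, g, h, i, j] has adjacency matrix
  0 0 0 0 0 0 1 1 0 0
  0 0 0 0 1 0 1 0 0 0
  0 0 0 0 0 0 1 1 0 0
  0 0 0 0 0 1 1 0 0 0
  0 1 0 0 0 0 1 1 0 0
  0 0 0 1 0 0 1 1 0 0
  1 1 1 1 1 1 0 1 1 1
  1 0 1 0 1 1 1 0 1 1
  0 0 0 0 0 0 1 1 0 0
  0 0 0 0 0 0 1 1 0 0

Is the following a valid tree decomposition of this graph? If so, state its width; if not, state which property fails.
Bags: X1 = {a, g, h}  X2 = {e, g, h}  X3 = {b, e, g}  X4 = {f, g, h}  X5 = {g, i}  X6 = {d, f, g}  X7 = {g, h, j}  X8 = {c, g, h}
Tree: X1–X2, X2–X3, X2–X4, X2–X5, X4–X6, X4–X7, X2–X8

A tree decomposition must satisfy three properties: every vertex lies in some bag; for every edge, both endpoints lie together in some bag; and for every vertex, the bags containing it form a connected subtree. Here edge (h,i) lies in no bag, so the decomposition is invalid.

No — edge (h,i) lies in no bag.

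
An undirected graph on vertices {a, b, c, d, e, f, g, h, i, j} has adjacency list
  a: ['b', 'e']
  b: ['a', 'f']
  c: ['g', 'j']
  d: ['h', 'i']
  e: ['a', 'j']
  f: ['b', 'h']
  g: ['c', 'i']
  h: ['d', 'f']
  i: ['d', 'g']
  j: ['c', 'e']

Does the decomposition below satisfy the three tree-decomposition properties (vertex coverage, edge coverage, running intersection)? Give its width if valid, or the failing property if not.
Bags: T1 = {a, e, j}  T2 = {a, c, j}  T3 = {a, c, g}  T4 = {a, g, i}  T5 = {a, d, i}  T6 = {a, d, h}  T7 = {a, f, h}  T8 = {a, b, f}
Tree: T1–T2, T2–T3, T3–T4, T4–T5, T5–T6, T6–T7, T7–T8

Vertex coverage: the bags together contain {a, b, c, d, e, f, g, h, i, j}, the full vertex set. Edge coverage: each edge of G has both endpoints in at least one bag. Running intersection: for every vertex, the bags containing it form a connected subtree. All three properties hold, so this is a valid tree decomposition of width max|bag| − 1 = 2, and hence tw(G) ≤ 2.

Yes; width 2.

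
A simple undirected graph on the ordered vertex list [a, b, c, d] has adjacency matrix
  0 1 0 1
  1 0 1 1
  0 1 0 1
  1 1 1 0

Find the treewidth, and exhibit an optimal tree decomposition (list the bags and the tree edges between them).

Treewidth 2.
One such decomposition:
Bags: B1 = {a, b, d}  B2 = {b, c, d}
Tree: B1–B2

The largest bag has 3 vertices, giving width 2; this decomposition certifies tw(G) ≤ 2. Conversely, {b, c, d} is a clique of size 3, and the vertices of any clique must share a bag in every tree decomposition; so some bag has ≥ 3 vertices and tw(G) ≥ 2. Hence tw(G) = 2 exactly.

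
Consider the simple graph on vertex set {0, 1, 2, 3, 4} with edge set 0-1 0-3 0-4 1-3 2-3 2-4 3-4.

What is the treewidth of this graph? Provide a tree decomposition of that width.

Treewidth 2.
One optimal decomposition is:
Bags: B1 = {0, 1, 3}  B2 = {0, 3, 4}  B3 = {2, 3, 4}
Tree: B1–B2, B2–B3

Every bag has size at most 3, so the width is 3 − 1 = 2 and tw(G) ≤ 2. For the lower bound, the 3 vertices {0, 1, 3} are pairwise adjacent, and any tree decomposition puts a clique entirely inside one bag — forcing width ≥ 2. The upper and lower bounds meet at 2, so that is the treewidth.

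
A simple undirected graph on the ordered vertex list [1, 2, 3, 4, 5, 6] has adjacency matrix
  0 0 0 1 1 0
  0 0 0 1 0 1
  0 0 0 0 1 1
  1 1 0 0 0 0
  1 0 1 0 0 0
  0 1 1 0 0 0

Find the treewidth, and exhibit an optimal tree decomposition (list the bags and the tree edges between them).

Treewidth 2.
One optimal decomposition is:
Bags: B1 = {1, 3, 5}  B2 = {1, 3, 6}  B3 = {1, 2, 6}  B4 = {1, 2, 4}
Tree: B1–B2, B2–B3, B3–B4

Every bag has size at most 3, so the width is 3 − 1 = 2 and tw(G) ≤ 2. The edges 1–5–3–6–2–4–1 form a cycle, so G is not a tree and its treewidth is at least 2. Therefore the treewidth is 2.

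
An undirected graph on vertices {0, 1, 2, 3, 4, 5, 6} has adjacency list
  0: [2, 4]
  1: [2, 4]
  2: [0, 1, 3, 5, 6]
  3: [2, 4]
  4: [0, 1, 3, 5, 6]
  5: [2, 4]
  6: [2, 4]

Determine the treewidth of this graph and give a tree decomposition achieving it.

Treewidth 2.
Bags: B1 = {1, 2, 4}  B2 = {2, 3, 4}  B3 = {2, 4, 6}  B4 = {2, 4, 5}  B5 = {0, 2, 4}
Tree: B1–B2, B2–B3, B3–B4, B4–B5

Every bag has size at most 3, so the width is 3 − 1 = 2 and tw(G) ≤ 2. Since 2–1–4–3–2 is a cycle in G, G is not acyclic. Forests are exactly the graphs of treewidth ≤ 1, so tw(G) ≥ 2. The upper and lower bounds meet at 2, so that is the treewidth.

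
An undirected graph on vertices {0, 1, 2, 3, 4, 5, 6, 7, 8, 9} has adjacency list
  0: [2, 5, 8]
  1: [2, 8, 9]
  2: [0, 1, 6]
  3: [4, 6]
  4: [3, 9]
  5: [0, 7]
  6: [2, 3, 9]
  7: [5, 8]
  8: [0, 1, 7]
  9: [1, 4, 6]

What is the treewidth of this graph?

A width-2 tree decomposition is:
Bags: B1 = {3, 4, 9}  B2 = {3, 6, 9}  B3 = {1, 6, 9}  B4 = {1, 2, 6}  B5 = {1, 2, 8}  B6 = {0, 2, 8}  B7 = {0, 7, 8}  B8 = {0, 5, 7}
Tree: B1–B2, B2–B3, B3–B4, B4–B5, B5–B6, B6–B7, B7–B8
Every bag has size at most 3, so the width is 3 − 1 = 2 and tw(G) ≤ 2. For the lower bound, G contains the cycle 4–3–6–9–4, so G is not a forest; only forests have treewidth ≤ 1, hence tw(G) ≥ 2. Combining the bounds, tw(G) = 2.

2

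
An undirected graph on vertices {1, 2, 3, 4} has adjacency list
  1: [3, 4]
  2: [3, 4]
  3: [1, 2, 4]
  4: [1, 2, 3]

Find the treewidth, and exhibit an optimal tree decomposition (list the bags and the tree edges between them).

Treewidth 2.
One such decomposition:
Bags: B1 = {1, 3, 4}  B2 = {2, 3, 4}
Tree: B1–B2

The largest bag has 3 vertices, giving width 2; this decomposition certifies tw(G) ≤ 2. For the lower bound, the 3 vertices {1, 3, 4} are pairwise adjacent, and any tree decomposition puts a clique entirely inside one bag — forcing width ≥ 2. Hence tw(G) = 2 exactly.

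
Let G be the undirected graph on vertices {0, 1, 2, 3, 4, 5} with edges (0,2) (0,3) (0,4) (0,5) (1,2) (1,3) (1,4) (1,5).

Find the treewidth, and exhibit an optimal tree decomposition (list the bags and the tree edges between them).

Each bag holds 3 vertices, so the decomposition has width 2, which upper-bounds the treewidth. Since 0–4–1–3–0 is a cycle in G, G is not acyclic. Forests are exactly the graphs of treewidth ≤ 1, so tw(G) ≥ 2. Combining the bounds, tw(G) = 2.

Treewidth 2.
One such decomposition:
Bags: B1 = {0, 1, 4}  B2 = {0, 1, 3}  B3 = {0, 1, 2}  B4 = {0, 1, 5}
Tree: B1–B2, B2–B3, B3–B4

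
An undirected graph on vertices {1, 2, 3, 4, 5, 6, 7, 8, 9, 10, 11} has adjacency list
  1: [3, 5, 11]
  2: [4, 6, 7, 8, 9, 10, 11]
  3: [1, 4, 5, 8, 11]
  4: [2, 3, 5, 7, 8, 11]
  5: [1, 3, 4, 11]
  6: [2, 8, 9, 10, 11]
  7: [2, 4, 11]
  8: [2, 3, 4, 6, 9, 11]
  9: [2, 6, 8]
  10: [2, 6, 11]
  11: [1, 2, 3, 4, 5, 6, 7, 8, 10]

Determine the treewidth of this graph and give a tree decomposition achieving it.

Each bag holds 4 vertices, so the decomposition has width 3, which upper-bounds the treewidth. On the other hand G contains the 4-clique {2, 6, 8, 9}. A clique must lie in a single bag of any decomposition, so no decomposition can have width below 3. The upper and lower bounds meet at 3, so that is the treewidth.

Treewidth 3.
One optimal decomposition is:
Bags: B1 = {2, 4, 8, 11}  B2 = {2, 6, 8, 11}  B3 = {3, 4, 8, 11}  B4 = {2, 6, 10, 11}  B5 = {2, 4, 7, 11}  B6 = {3, 4, 5, 11}  B7 = {2, 6, 8, 9}  B8 = {1, 3, 5, 11}
Tree: B1–B2, B1–B3, B2–B4, B1–B5, B3–B6, B2–B7, B6–B8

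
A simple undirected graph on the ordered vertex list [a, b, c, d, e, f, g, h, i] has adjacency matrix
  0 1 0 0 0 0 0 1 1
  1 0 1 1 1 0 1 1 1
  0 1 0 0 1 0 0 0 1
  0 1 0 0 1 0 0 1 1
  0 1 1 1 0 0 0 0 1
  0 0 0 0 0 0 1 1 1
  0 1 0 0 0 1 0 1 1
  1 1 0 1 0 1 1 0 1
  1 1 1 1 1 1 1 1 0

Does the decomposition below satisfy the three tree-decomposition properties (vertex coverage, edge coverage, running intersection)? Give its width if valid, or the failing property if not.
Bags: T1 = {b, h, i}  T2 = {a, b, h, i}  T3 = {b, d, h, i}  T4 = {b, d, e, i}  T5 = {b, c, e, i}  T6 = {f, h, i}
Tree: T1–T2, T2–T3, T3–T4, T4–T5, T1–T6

A tree decomposition must satisfy three properties: every vertex lies in some bag; for every edge, both endpoints lie together in some bag; and for every vertex, the bags containing it form a connected subtree. Here vertex g appears in no bag, so the decomposition is invalid.

No — vertex g appears in no bag.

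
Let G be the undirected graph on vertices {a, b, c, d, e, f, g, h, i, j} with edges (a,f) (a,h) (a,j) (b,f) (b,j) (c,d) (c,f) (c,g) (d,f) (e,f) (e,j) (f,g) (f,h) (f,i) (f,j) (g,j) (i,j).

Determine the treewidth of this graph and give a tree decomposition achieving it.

Treewidth 2.
One optimal decomposition is:
Bags: B1 = {b, f, j}  B2 = {a, f, j}  B3 = {f, i, j}  B4 = {f, g, j}  B5 = {c, f, g}  B6 = {c, d, f}  B7 = {e, f, j}  B8 = {a, f, h}
Tree: B1–B2, B1–B3, B3–B4, B4–B5, B5–B6, B2–B7, B2–B8

The largest bag has 3 vertices, giving width 2; this decomposition certifies tw(G) ≤ 2. Conversely, {c, d, f} is a clique of size 3, and the vertices of any clique must share a bag in every tree decomposition; so some bag has ≥ 3 vertices and tw(G) ≥ 2. The upper and lower bounds meet at 2, so that is the treewidth.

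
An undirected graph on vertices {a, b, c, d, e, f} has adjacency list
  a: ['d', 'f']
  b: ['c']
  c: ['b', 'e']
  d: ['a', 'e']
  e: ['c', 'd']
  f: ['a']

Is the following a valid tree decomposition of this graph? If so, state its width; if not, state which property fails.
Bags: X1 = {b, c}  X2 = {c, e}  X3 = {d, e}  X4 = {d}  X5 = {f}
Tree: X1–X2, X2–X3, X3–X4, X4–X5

No — vertex a appears in no bag.

A tree decomposition must satisfy three properties: every vertex lies in some bag; for every edge, both endpoints lie together in some bag; and for every vertex, the bags containing it form a connected subtree. Here vertex a appears in no bag, so the decomposition is invalid.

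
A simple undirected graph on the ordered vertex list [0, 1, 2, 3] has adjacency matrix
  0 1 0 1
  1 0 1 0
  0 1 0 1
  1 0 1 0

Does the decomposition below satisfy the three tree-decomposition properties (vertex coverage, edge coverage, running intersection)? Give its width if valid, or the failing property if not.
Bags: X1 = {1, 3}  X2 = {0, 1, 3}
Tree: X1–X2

A tree decomposition must satisfy three properties: every vertex lies in some bag; for every edge, both endpoints lie together in some bag; and for every vertex, the bags containing it form a connected subtree. Here vertex 2 appears in no bag, so the decomposition is invalid.

No — vertex 2 appears in no bag.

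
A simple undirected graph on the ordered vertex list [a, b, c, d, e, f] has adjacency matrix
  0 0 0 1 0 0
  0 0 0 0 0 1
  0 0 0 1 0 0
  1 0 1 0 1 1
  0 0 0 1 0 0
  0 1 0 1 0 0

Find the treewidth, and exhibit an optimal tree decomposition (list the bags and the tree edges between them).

Every bag has size at most 2, so the width is 2 − 1 = 1 and tw(G) ≤ 1. Any graph with an edge has treewidth ≥ 1, and G has the edge d–c. The upper and lower bounds meet at 1, so that is the treewidth.

Treewidth 1.
One optimal decomposition is:
Bags: B1 = {c, d}  B2 = {d, f}  B3 = {d, e}  B4 = {b, f}  B5 = {a, d}
Tree: B1–B2, B1–B3, B2–B4, B3–B5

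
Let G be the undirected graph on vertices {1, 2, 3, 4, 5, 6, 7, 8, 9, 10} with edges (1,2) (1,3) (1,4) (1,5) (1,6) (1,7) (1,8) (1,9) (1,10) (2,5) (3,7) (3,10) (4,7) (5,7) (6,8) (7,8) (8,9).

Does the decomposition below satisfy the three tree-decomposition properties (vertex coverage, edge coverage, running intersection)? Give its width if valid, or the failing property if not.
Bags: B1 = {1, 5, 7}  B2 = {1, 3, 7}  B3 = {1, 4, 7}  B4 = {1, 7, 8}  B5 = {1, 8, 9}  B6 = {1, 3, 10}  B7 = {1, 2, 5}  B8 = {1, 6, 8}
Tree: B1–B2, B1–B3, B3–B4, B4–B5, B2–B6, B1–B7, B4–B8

Vertex coverage: the bags together contain {1, 2, 3, 4, 5, 6, 7, 8, 9, 10}, the full vertex set. Edge coverage: each edge of G has both endpoints in at least one bag. Running intersection: for every vertex, the bags containing it form a connected subtree. All three properties hold, so this is a valid tree decomposition of width max|bag| − 1 = 2, and hence tw(G) ≤ 2.

Yes; width 2.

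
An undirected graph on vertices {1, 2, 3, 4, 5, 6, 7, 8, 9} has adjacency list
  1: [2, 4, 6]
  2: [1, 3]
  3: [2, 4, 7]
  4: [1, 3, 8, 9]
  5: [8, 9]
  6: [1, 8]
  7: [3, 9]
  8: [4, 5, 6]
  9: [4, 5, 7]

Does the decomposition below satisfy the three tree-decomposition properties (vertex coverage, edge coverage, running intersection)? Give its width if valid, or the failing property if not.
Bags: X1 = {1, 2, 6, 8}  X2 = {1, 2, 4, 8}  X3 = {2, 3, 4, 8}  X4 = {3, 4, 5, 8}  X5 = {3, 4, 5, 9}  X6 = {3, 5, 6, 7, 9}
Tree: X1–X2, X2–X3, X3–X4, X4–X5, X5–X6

No — bags containing vertex 6 are not connected in the tree.

A tree decomposition must satisfy three properties: every vertex lies in some bag; for every edge, both endpoints lie together in some bag; and for every vertex, the bags containing it form a connected subtree. Here bags containing vertex 6 are not connected in the tree, so the decomposition is invalid.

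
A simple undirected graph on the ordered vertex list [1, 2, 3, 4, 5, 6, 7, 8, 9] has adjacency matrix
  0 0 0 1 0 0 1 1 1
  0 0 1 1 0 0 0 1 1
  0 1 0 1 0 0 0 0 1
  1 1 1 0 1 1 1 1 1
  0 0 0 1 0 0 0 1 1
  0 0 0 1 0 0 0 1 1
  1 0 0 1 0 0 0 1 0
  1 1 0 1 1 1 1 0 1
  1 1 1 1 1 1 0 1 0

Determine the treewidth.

3

A width-3 tree decomposition is:
Bags: B1 = {2, 4, 8, 9}  B2 = {4, 6, 8, 9}  B3 = {2, 3, 4, 9}  B4 = {1, 4, 8, 9}  B5 = {4, 5, 8, 9}  B6 = {1, 4, 7, 8}
Tree: B1–B2, B1–B3, B1–B4, B2–B5, B4–B6
The largest bag has 4 vertices, giving width 3; this decomposition certifies tw(G) ≤ 3. On the other hand G contains the 4-clique {1, 4, 8, 9}. A clique must lie in a single bag of any decomposition, so no decomposition can have width below 3. The upper and lower bounds meet at 3, so that is the treewidth.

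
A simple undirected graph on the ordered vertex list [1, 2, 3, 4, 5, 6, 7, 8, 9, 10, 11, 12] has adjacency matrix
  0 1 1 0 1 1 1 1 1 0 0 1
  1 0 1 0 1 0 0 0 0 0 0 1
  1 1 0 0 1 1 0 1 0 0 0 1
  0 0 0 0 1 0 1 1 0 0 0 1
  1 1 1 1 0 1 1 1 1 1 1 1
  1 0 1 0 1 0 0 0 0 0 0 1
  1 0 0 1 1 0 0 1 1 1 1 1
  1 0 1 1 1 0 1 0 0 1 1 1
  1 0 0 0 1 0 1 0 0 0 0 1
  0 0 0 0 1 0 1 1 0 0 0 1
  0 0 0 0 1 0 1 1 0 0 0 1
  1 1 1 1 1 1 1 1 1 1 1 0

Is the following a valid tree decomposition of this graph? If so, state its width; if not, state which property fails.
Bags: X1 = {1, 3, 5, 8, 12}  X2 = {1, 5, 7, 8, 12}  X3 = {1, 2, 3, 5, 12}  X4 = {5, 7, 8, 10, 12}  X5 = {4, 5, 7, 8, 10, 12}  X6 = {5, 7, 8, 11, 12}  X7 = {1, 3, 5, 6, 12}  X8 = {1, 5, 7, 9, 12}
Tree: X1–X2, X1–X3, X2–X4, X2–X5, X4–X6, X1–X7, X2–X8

A tree decomposition must satisfy three properties: every vertex lies in some bag; for every edge, both endpoints lie together in some bag; and for every vertex, the bags containing it form a connected subtree. Here bags containing vertex 10 are not connected in the tree, so the decomposition is invalid.

No — bags containing vertex 10 are not connected in the tree.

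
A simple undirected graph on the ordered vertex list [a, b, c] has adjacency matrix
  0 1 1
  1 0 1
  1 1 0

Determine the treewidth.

A width-2 tree decomposition is:
Bags: B1 = {a, b, c}
Tree: (single bag)
A single bag containing all 3 vertices is trivially a valid decomposition of width 2. Conversely, {a, b, c} is a clique of size 3, and the vertices of any clique must share a bag in every tree decomposition; so some bag has ≥ 3 vertices and tw(G) ≥ 2. Therefore the treewidth is 2.

2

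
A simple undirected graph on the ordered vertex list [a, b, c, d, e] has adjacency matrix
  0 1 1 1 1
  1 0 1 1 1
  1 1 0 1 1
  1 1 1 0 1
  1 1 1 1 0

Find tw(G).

A width-4 tree decomposition is:
Bags: B1 = {a, b, c, d, e}
Tree: (single bag)
A single bag containing all 5 vertices is trivially a valid decomposition of width 4. For the lower bound, the 5 vertices {a, b, c, d, e} are pairwise adjacent, and any tree decomposition puts a clique entirely inside one bag — forcing width ≥ 4. Therefore the treewidth is 4.

4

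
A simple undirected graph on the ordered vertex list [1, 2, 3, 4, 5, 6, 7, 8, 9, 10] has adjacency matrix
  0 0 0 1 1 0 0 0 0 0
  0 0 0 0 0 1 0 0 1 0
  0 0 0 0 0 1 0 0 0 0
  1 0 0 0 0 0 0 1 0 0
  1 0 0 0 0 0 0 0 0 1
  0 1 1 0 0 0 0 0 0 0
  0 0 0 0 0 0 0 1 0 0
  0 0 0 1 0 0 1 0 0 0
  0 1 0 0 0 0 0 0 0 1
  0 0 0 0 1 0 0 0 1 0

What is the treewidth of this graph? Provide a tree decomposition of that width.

Every bag has size at most 2, so the width is 2 − 1 = 1 and tw(G) ≤ 1. Since G has at least one edge (e.g. 7–8), it is not an edgeless graph, so tw(G) ≥ 1. Combining the bounds, tw(G) = 1.

Treewidth 1.
Bags: B1 = {7, 8}  B2 = {4, 8}  B3 = {1, 4}  B4 = {1, 5}  B5 = {5, 10}  B6 = {9, 10}  B7 = {2, 9}  B8 = {2, 6}  B9 = {3, 6}
Tree: B1–B2, B2–B3, B3–B4, B4–B5, B5–B6, B6–B7, B7–B8, B8–B9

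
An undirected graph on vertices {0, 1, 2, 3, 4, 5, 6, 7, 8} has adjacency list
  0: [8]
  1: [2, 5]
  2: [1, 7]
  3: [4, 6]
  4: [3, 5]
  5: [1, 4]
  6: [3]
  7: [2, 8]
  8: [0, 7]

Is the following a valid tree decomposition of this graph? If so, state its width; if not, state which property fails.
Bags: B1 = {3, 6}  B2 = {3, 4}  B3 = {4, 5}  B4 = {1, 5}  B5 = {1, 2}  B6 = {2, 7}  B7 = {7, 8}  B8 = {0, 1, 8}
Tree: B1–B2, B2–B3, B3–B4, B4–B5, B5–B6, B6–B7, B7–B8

A tree decomposition must satisfy three properties: every vertex lies in some bag; for every edge, both endpoints lie together in some bag; and for every vertex, the bags containing it form a connected subtree. Here bags containing vertex 1 are not connected in the tree, so the decomposition is invalid.

No — bags containing vertex 1 are not connected in the tree.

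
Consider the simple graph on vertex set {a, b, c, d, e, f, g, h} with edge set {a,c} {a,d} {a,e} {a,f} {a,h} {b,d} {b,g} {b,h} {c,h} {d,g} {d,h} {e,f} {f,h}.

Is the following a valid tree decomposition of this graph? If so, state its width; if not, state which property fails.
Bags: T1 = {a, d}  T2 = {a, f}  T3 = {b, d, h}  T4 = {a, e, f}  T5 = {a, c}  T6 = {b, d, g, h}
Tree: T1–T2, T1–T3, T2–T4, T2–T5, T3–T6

A tree decomposition must satisfy three properties: every vertex lies in some bag; for every edge, both endpoints lie together in some bag; and for every vertex, the bags containing it form a connected subtree. Here edge (h,a) lies in no bag, so the decomposition is invalid.

No — edge (h,a) lies in no bag.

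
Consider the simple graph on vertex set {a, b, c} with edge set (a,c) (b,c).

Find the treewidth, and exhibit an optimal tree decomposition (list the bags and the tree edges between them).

Treewidth 1.
One optimal decomposition is:
Bags: B1 = {b, c}  B2 = {a, c}
Tree: B1–B2

Each bag holds 2 vertices, so the decomposition has width 1, which upper-bounds the treewidth. Any graph with an edge has treewidth ≥ 1, and G has the edge c–b. Hence tw(G) = 1 exactly.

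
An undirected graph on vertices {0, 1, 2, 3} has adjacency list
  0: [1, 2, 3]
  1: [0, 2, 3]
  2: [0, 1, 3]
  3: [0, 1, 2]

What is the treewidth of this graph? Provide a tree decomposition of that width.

Treewidth 3.
One optimal decomposition is:
Bags: B1 = {0, 1, 2, 3}
Tree: (single bag)

A single bag containing all 4 vertices is trivially a valid decomposition of width 3. On the other hand G contains the 4-clique {0, 1, 2, 3}. A clique must lie in a single bag of any decomposition, so no decomposition can have width below 3. Therefore the treewidth is 3.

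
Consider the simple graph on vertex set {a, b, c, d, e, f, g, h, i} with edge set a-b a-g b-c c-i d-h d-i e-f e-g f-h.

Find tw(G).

2

A width-2 tree decomposition is:
Bags: B1 = {e, f, h}  B2 = {e, g, h}  B3 = {a, g, h}  B4 = {a, b, h}  B5 = {b, c, h}  B6 = {c, h, i}  B7 = {d, h, i}
Tree: B1–B2, B2–B3, B3–B4, B4–B5, B5–B6, B6–B7
Every bag has size at most 3, so the width is 3 − 1 = 2 and tw(G) ≤ 2. Since h–f–e–g–a–b–c–i–d–h is a cycle in G, G is not acyclic. Forests are exactly the graphs of treewidth ≤ 1, so tw(G) ≥ 2. Combining the bounds, tw(G) = 2.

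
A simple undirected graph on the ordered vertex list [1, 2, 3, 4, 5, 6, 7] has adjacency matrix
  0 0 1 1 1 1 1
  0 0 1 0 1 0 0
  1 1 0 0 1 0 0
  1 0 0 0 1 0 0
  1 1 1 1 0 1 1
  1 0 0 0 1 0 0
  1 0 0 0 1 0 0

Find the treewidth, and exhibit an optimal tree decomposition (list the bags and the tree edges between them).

Each bag holds 3 vertices, so the decomposition has width 2, which upper-bounds the treewidth. For the lower bound, the 3 vertices {1, 3, 5} are pairwise adjacent, and any tree decomposition puts a clique entirely inside one bag — forcing width ≥ 2. Hence tw(G) = 2 exactly.

Treewidth 2.
One such decomposition:
Bags: B1 = {1, 5, 7}  B2 = {1, 3, 5}  B3 = {2, 3, 5}  B4 = {1, 4, 5}  B5 = {1, 5, 6}
Tree: B1–B2, B2–B3, B1–B4, B4–B5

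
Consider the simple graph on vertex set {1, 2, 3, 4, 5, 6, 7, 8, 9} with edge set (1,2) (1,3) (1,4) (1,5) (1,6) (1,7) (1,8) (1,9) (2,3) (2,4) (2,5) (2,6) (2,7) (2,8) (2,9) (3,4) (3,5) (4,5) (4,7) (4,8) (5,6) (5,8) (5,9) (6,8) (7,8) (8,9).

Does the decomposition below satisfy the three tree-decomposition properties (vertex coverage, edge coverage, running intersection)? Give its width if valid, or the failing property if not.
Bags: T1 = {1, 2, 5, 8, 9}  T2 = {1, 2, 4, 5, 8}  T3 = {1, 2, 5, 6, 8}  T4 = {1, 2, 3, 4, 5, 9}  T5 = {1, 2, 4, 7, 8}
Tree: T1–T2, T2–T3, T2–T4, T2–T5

No — bags containing vertex 9 are not connected in the tree.

A tree decomposition must satisfy three properties: every vertex lies in some bag; for every edge, both endpoints lie together in some bag; and for every vertex, the bags containing it form a connected subtree. Here bags containing vertex 9 are not connected in the tree, so the decomposition is invalid.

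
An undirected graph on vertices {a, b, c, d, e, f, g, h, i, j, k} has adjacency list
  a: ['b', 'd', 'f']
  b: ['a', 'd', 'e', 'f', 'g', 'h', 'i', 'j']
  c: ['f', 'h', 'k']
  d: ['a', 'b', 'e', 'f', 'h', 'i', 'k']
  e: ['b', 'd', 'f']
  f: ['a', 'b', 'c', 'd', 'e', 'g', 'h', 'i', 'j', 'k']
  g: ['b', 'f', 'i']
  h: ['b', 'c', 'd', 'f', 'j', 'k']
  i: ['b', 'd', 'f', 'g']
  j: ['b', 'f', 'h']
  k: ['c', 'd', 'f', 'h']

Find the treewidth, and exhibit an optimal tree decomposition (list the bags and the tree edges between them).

Each bag holds 4 vertices, so the decomposition has width 3, which upper-bounds the treewidth. For the lower bound, the 4 vertices {c, f, h, k} are pairwise adjacent, and any tree decomposition puts a clique entirely inside one bag — forcing width ≥ 3. Combining the bounds, tw(G) = 3.

Treewidth 3.
One optimal decomposition is:
Bags: B1 = {d, f, h, k}  B2 = {b, d, f, h}  B3 = {a, b, d, f}  B4 = {b, f, h, j}  B5 = {b, d, f, i}  B6 = {b, d, e, f}  B7 = {c, f, h, k}  B8 = {b, f, g, i}
Tree: B1–B2, B2–B3, B2–B4, B3–B5, B5–B6, B1–B7, B5–B8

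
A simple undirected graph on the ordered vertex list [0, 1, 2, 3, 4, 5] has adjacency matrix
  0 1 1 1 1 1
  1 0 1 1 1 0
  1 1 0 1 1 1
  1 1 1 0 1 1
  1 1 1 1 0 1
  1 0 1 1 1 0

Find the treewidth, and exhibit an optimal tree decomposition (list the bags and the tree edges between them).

Every bag has size at most 5, so the width is 5 − 1 = 4 and tw(G) ≤ 4. On the other hand G contains the 5-clique {0, 1, 2, 3, 4}. A clique must lie in a single bag of any decomposition, so no decomposition can have width below 4. The upper and lower bounds meet at 4, so that is the treewidth.

Treewidth 4.
One optimal decomposition is:
Bags: B1 = {0, 2, 3, 4, 5}  B2 = {0, 1, 2, 3, 4}
Tree: B1–B2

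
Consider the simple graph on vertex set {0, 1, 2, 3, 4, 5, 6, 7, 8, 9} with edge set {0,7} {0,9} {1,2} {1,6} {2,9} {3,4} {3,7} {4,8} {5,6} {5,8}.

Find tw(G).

2

A width-2 tree decomposition is:
Bags: B1 = {0, 3, 7}  B2 = {0, 3, 4}  B3 = {0, 4, 8}  B4 = {0, 5, 8}  B5 = {0, 5, 6}  B6 = {0, 1, 6}  B7 = {0, 1, 2}  B8 = {0, 2, 9}
Tree: B1–B2, B2–B3, B3–B4, B4–B5, B5–B6, B6–B7, B7–B8
The largest bag has 3 vertices, giving width 2; this decomposition certifies tw(G) ≤ 2. For the lower bound, G contains the cycle 0–7–3–4–8–5–6–1–2–9–0, so G is not a forest; only forests have treewidth ≤ 1, hence tw(G) ≥ 2. Combining the bounds, tw(G) = 2.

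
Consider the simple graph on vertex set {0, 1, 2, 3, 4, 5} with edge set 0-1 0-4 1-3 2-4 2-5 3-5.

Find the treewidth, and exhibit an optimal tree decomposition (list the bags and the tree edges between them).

Treewidth 2.
One optimal decomposition is:
Bags: B1 = {0, 1, 3}  B2 = {0, 3, 4}  B3 = {2, 3, 4}  B4 = {2, 3, 5}
Tree: B1–B2, B2–B3, B3–B4

The largest bag has 3 vertices, giving width 2; this decomposition certifies tw(G) ≤ 2. The edges 3–1–0–4–2–5–3 form a cycle, so G is not a tree and its treewidth is at least 2. Hence tw(G) = 2 exactly.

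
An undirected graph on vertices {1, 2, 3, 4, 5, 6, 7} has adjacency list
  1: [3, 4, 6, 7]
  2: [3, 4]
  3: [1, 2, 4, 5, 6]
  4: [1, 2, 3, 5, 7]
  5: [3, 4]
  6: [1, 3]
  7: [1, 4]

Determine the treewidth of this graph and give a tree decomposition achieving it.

Each bag holds 3 vertices, so the decomposition has width 2, which upper-bounds the treewidth. For the lower bound, the 3 vertices {1, 3, 4} are pairwise adjacent, and any tree decomposition puts a clique entirely inside one bag — forcing width ≥ 2. The upper and lower bounds meet at 2, so that is the treewidth.

Treewidth 2.
One optimal decomposition is:
Bags: B1 = {1, 3, 4}  B2 = {2, 3, 4}  B3 = {1, 4, 7}  B4 = {1, 3, 6}  B5 = {3, 4, 5}
Tree: B1–B2, B1–B3, B1–B4, B1–B5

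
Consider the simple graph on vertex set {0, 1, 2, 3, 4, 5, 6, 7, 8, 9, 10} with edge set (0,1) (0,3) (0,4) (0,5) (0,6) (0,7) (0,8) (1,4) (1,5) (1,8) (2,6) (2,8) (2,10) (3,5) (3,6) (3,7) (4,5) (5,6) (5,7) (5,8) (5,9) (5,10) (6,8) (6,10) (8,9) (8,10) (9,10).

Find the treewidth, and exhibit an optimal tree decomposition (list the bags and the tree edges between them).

Each bag holds 4 vertices, so the decomposition has width 3, which upper-bounds the treewidth. For the lower bound, the 4 vertices {2, 6, 8, 10} are pairwise adjacent, and any tree decomposition puts a clique entirely inside one bag — forcing width ≥ 3. Hence tw(G) = 3 exactly.

Treewidth 3.
One optimal decomposition is:
Bags: B1 = {0, 5, 6, 8}  B2 = {5, 6, 8, 10}  B3 = {2, 6, 8, 10}  B4 = {5, 8, 9, 10}  B5 = {0, 1, 5, 8}  B6 = {0, 3, 5, 6}  B7 = {0, 1, 4, 5}  B8 = {0, 3, 5, 7}
Tree: B1–B2, B2–B3, B2–B4, B1–B5, B1–B6, B5–B7, B6–B8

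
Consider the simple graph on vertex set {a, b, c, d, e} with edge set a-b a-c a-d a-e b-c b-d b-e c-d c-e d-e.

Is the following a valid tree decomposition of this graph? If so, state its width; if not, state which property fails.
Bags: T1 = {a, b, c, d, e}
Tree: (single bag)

Checking the three conditions: (i) the bags cover all of {a, b, c, d, e}; (ii) for each edge, some bag contains both endpoints; (iii) the bags containing any fixed vertex form a subtree. All hold, so the decomposition is valid with width 5 − 1 = 4.

Yes; width 4.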